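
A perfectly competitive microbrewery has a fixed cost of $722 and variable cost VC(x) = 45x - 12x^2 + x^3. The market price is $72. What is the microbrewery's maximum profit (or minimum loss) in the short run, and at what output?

AVC = 45 - 12x + x^2; min AVC = $9 at x = 6. Since P = $72 ≥ min AVC, the firm produces.
With MC = 45 - 24x + 3x^2, P = MC on the upward-sloping part at x* = 9.
TR = 72·9 = 648. TC = 722 + 162 = 884. Profit = 648 − 884 = -$236.
Shutting down would mean losing the fixed cost of $722, so operating at a loss of $236 is better by $486.

Profit = -$236 at x = 9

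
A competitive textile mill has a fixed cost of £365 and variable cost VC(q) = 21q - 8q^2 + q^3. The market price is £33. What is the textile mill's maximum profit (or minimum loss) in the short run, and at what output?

Profit = -£221 at q = 6

AVC = 21 - 8q + q^2; min AVC = £5 at q = 4. Since P = £33 ≥ min AVC, the firm produces.
MC = 21 - 16q + 3q^2. Setting P = MC and taking the root on the rising branch gives q* = 6.
TR = 33·6 = 198. TC = 365 + 54 = 419. Profit = 198 − 419 = -£221.
That loss of £221 beats the £365 the firm would lose by shutting down; producing recovers £144 of fixed cost.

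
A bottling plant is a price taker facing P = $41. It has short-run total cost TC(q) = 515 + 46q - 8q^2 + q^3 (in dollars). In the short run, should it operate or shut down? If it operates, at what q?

Variable cost is VC = 46q - 8q^2 + q^3, so AVC = VC/q = 46 - 8q + q^2 and MC = dTC/dq = 46 - 16q + 3q^2.
The AVC parabola has its vertex at q = 8/2 = 4, where AVC = 46 - 8·4 + 4^2 = $30.
Because $41 ≥ $30, revenue can cover variable cost; the firm operates.
P = MC gives 5 - 16q + 3q^2 = 0, with roots 1/3 and 5. Take the larger (rising MC): q* = 5.
Check: AVC at q = 5 is $31 ≤ P, so revenue covers variable cost.
Profit = P·q − TC = 41·5 − 670 = -$465, a loss, but smaller than the $515 fixed cost the firm would lose by shutting down.

Produce at q = 5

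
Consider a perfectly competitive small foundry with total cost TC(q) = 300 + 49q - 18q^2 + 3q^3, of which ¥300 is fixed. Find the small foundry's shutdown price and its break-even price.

Shutdown price = ¥22; break-even price = ¥94

Shutdown price = min AVC. AVC = 49 - 18q + 3q^2, with vertex at q = 3 and minimum ¥22.
ATC = 300/q + 49 - 18q + 3q^2. Setting dATC/dq = −300/q^2 − 18 + 6q = 0 gives q = 5 (since 6·5^3 − 18·5^2 = 300).
min ATC = 300/5 + 49 − 18·5 + 3·5^2 = ¥94. That is the break-even price.
Between these two prices the firm operates at a loss; above ¥94 it earns a profit.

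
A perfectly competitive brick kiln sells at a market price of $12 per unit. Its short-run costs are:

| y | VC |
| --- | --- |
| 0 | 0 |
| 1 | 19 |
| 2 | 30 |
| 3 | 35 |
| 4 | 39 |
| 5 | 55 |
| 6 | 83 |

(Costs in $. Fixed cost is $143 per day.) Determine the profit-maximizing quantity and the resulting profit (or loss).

Compute π = P·y − TC at each output: y=0: -143; y=1: -150; y=2: -149; y=3: -142; y=4: -134; y=5: -138; y=6: -154.
Profit is maximized at y = 4. AVC there is 39/4 = $9.75 ≤ P, so producing beats shutting down (which would give -$143).

y = 4; profit = -$134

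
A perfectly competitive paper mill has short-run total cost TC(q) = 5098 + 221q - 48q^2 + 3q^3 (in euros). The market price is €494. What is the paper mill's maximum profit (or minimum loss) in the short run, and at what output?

AVC = 221 - 48q + 3q^2; min AVC = €29 at q = 8. Since P = €494 ≥ min AVC, the firm produces.
With MC = 221 - 96q + 9q^2, P = MC on the upward-sloping part at q* = 13.
TR = 494·13 = 6422. TC = 5098 + 1352 = 6450. Profit = 6422 − 6450 = -€28.
Shutting down would mean losing the fixed cost of €5098, so operating at a loss of €28 is better by €5070.

Profit = -€28 at q = 13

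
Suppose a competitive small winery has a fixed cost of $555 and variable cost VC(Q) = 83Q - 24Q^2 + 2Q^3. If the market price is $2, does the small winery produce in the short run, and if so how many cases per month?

Shut down

Variable cost is VC = 83Q - 24Q^2 + 2Q^3, so AVC = VC/Q = 83 - 24Q + 2Q^2 and MC = dTC/dQ = 83 - 48Q + 6Q^2.
The AVC parabola has its vertex at Q = 24/4 = 6, where AVC = 83 - 24·6 + 2·6^2 = $11.
P = $2 lies below min AVC = $11; no output level covers variable cost.
The firm minimizes its loss by shutting down and losing only its fixed cost of $555.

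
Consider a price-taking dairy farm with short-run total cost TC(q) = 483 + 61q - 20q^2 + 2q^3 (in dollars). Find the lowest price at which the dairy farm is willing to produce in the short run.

$11 per unit

The shutdown price is the minimum of AVC. VC = 61q - 20q^2 + 2q^3, so AVC = 61 - 20q + 2q^2.
dAVC/dq = -20 + 4q = 0 gives q = 5. min AVC = 61 - 20·5 + 2·5^2 = 11.
The firm shuts down for any P below $11.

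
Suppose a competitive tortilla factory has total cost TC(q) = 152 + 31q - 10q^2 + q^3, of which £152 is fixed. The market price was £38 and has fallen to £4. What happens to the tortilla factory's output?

MC = 31 - 20q + 3q^2; the shutdown threshold is min AVC = £6 (at q = 5).
With P = £38 above the shutdown price, P = MC gives q = 7.
At P = £4 < min AVC = £6, price no longer covers variable cost at any output, so the firm shuts down: q = 0.

Output falls from 7 to 0 (the firm shuts down)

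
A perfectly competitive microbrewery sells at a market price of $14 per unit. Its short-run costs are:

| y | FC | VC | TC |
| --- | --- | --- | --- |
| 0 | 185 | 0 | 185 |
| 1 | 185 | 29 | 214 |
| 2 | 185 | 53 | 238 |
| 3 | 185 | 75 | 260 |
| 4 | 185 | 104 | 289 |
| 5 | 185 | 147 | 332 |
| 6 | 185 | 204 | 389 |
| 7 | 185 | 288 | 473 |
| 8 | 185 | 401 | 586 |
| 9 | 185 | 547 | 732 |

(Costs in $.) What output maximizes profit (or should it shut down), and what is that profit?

y = 0 (shut down); profit = -$185

Compute π = P·y − TC at each output: y=0: -185; y=1: -200; y=2: -210; y=3: -218; y=4: -233; y=5: -262; y=6: -305; y=7: -375; y=8: -474; y=9: -606.
Profit is highest at y = 0. Equivalently, the lowest AVC in the table is 75/3 ≈ $25 at y = 3, and P = $14 falls below it — price never covers variable cost, so the firm shuts down and loses only its fixed cost.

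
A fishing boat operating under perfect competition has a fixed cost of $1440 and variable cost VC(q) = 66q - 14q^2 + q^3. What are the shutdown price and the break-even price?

AVC = 66 - 14q + q^2; minimized at q = 7, giving min AVC = $17. That is the shutdown price.
ATC = 1440/q + 66 - 14q + q^2. Setting dATC/dq = −1440/q^2 − 14 + 2q = 0 gives q = 12 (since 2·12^3 − 14·12^2 = 1440).
min ATC = 1440/12 + 66 − 14·12 + 12^2 = $162. That is the break-even price.
Between these two prices the firm operates at a loss; above $162 it earns a profit.

Shutdown price = $17; break-even price = $162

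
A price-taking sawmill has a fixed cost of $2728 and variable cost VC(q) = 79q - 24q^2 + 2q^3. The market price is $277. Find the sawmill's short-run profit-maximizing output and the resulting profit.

AVC = 79 - 24q + 2q^2; min AVC = $7 at q = 6. Since P = $277 ≥ min AVC, the firm produces.
With MC = 79 - 48q + 6q^2, P = MC on the upward-sloping part at q* = 11.
TR = 277·11 = 3047. TC = 2728 + 627 = 3355. Profit = 3047 − 3355 = -$308.
Shutting down would mean losing the fixed cost of $2728, so operating at a loss of $308 is better by $2420.

Profit = -$308 at q = 11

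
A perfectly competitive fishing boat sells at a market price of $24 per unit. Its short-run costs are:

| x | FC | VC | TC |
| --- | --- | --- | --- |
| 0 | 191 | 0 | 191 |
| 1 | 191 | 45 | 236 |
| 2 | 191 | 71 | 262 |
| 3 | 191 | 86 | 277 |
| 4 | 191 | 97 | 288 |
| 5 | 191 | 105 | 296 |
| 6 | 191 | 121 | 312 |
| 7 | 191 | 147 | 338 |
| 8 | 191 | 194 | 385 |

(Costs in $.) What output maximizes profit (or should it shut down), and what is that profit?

x = 6; profit = -$168

Profit at each row (π = 24x − TC): x=0: -191; x=1: -212; x=2: -214; x=3: -205; x=4: -192; x=5: -176; x=6: -168; x=7: -170; x=8: -193.
Profit is maximized at x = 6. AVC there is 121/6 = $20.17 ≤ P, so producing beats shutting down (which would give -$191).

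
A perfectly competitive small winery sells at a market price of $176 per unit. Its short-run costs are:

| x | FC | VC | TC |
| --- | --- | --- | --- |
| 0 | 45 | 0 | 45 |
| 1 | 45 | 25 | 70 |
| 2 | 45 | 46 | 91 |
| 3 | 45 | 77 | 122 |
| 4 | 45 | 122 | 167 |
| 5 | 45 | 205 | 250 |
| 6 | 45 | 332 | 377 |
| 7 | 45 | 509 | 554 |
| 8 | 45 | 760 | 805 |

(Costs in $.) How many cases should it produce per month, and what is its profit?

x = 6; profit = $679

Tabulate TR − TC: x=0: -45; x=1: 106; x=2: 261; x=3: 406; x=4: 537; x=5: 630; x=6: 679; x=7: 678; x=8: 603.
Profit is maximized at x = 6. AVC there is 332/6 = $55.33 ≤ P, so producing beats shutting down (which would give -$45).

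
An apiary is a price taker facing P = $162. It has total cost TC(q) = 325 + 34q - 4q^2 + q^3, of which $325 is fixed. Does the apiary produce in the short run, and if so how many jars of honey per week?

Variable cost is VC = 34q - 4q^2 + q^3, so AVC = VC/q = 34 - 4q + q^2 and MC = dTC/dq = 34 - 8q + 3q^2.
AVC is minimized where dAVC/dq = -4 + 2q = 0, at q = 2; min AVC = 34 - 4·2 + 2^2 = $30.
P = $162 exceeds min AVC = $30, so the firm stays open.
P = MC gives -128 - 8q + 3q^2 = 0, with roots -16/3 and 8. Take the larger (rising MC): q* = 8.
Check: AVC at q = 8 is $66 ≤ P, so revenue covers variable cost.
Profit = P·q − TC = 162·8 − 853 = $443.

Produce at q = 8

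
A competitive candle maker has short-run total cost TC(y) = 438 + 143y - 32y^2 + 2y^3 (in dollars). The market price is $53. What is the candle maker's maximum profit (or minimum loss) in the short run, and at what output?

AVC = 143 - 32y + 2y^2; min AVC = $15 at y = 8. Since P = $53 ≥ min AVC, the firm produces.
MC = 143 - 64y + 6y^2. Setting P = MC and taking the root on the rising branch gives y* = 9.
TR = 53·9 = 477. TC = 438 + 153 = 591. Profit = 477 − 591 = -$114.
That loss of $114 beats the $438 the firm would lose by shutting down; producing recovers $324 of fixed cost.

Profit = -$114 at y = 9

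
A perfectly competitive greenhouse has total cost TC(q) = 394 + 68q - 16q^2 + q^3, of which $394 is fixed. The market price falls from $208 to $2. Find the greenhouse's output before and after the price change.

Output falls from 14 to 0 (the firm shuts down)

AVC = 68 - 16q + q^2, minimized at q = 8 where min AVC = $4. MC = 68 - 32q + 3q^2.
With P = $208 above the shutdown price, P = MC gives q = 14.
At P = $2 < min AVC = $4, price no longer covers variable cost at any output, so the firm shuts down: q = 0.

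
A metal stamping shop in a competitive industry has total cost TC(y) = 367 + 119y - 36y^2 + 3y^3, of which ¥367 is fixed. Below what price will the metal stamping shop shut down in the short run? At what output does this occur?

¥11 per unit, at y = 6

The firm shuts down when price falls below the minimum of average variable cost. AVC = VC/y = 119 - 36y + 3y^2.
dAVC/dy = -36 + 6y = 0 gives y = 6. min AVC = 119 - 36·6 + 3·6^2 = 11.
For P < ¥11 the firm produces nothing.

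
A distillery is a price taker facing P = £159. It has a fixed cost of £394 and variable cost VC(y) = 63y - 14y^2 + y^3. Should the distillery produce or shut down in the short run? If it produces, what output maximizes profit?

Produce at y = 12

Variable cost is VC = 63y - 14y^2 + y^3, so AVC = VC/y = 63 - 14y + y^2 and MC = dTC/dy = 63 - 28y + 3y^2.
AVC is minimized where dAVC/dy = -14 + 2y = 0, at y = 7; min AVC = 63 - 14·7 + 7^2 = £14.
P = £159 exceeds min AVC = £14, so the firm stays open.
Set P = MC: 159 = 63 - 28y + 3y^2 → -96 - 28y + 3y^2 = 0. The roots are y = -8/3 and y = 12; the profit-maximizing output is on the rising part of MC, so y* = 12.
Check: AVC at y = 12 is £39 ≤ P, so revenue covers variable cost.
Profit = P·y − TC = 159·12 − 862 = £1046.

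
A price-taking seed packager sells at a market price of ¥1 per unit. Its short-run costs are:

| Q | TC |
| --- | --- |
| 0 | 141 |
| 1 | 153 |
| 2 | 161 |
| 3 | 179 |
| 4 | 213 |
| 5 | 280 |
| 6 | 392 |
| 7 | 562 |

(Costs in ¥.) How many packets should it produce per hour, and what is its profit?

Q = 0 (shut down); profit = -¥141

Profit at each row (π = 1Q − TC): Q=0: -141; Q=1: -152; Q=2: -159; Q=3: -176; Q=4: -209; Q=5: -275; Q=6: -386; Q=7: -555.
Profit is highest at Q = 0. Equivalently, the lowest AVC in the table is 20/2 ≈ ¥10 at Q = 2, and P = ¥1 falls below it — price never covers variable cost, so the firm shuts down and loses only its fixed cost.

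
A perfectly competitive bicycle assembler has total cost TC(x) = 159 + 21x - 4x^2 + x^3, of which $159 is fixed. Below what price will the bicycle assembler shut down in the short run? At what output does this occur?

The shutdown price is the minimum of AVC. VC = 21x - 4x^2 + x^3, so AVC = 21 - 4x + x^2.
At the minimum of AVC, MC = AVC. MC = 21 - 8x + 3x^2; setting MC = AVC gives 2x^2 - 4x = 0, so x = 2. min AVC = 17.
So the shutdown price is $17.

$17 per unit, at x = 2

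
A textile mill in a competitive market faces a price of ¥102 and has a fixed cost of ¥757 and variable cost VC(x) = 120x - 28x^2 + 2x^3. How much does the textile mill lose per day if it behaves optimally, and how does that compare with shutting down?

AVC = 120 - 28x + 2x^2; min AVC = ¥22 at x = 7. Since P = ¥102 ≥ min AVC, the firm produces.
With MC = 120 - 56x + 6x^2, P = MC on the upward-sloping part at x* = 9.
TR = 102·9 = 918. TC = 757 + 270 = 1027. Profit = 918 − 1027 = -¥109.
That loss of ¥109 beats the ¥757 the firm would lose by shutting down; producing recovers ¥648 of fixed cost.

Profit = -¥109 at x = 9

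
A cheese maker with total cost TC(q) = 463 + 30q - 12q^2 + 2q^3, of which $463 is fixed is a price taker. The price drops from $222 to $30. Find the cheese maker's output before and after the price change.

AVC = 30 - 12q + 2q^2, minimized at q = 3 where min AVC = $12. MC = 30 - 24q + 6q^2.
At P = $222 ≥ min AVC, set P = MC on the rising branch: q = 8.
At P = $30 ≥ min AVC, set P = MC: q = 4. The firm stays open but cuts output.

Output falls from 8 to 4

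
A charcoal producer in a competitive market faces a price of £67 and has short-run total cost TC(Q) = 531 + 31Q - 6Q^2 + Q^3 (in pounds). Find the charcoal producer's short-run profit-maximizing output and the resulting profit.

AVC = 31 - 6Q + Q^2; min AVC = £22 at Q = 3. Since P = £67 ≥ min AVC, the firm produces.
MC = 31 - 12Q + 3Q^2. Setting P = MC and taking the root on the rising branch gives Q* = 6.
TR = 67·6 = 402. TC = 531 + 186 = 717. Profit = 402 − 717 = -£315.
By producing, the firm covers all variable cost plus £216 of fixed cost; shutting down would lose the full £531.

Profit = -£315 at Q = 6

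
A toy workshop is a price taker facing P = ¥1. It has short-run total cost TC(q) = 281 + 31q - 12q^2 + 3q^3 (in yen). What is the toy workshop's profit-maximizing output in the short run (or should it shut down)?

Strip out fixed cost: VC = 31q - 12q^2 + 3q^3. Then AVC = 31 - 12q + 3q^2 and MC = 31 - 24q + 9q^2.
The AVC parabola has its vertex at q = 12/6 = 2, where AVC = 31 - 12·2 + 3·2^2 = ¥19.
Since P = ¥1 < min AVC = ¥19, price fails to cover variable cost at any output.
The firm minimizes its loss by shutting down and losing only its fixed cost of ¥281.

Shut down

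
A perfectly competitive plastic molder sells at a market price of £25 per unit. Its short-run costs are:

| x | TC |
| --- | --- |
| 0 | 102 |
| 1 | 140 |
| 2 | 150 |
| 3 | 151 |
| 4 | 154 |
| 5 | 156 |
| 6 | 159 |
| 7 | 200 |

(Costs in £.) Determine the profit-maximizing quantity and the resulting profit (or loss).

Profit at each row (π = 25x − TC): x=0: -102; x=1: -115; x=2: -100; x=3: -76; x=4: -54; x=5: -31; x=6: -9; x=7: -25.
Profit is maximized at x = 6. AVC there is 57/6 = £9.50 ≤ P, so producing beats shutting down (which would give -£102).

x = 6; profit = -£9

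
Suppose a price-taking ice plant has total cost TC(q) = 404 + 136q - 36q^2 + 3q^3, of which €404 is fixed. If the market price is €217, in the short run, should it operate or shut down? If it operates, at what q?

Produce at q = 9

Variable cost is VC = 136q - 36q^2 + 3q^3, so AVC = VC/q = 136 - 36q + 3q^2 and MC = dTC/dq = 136 - 72q + 9q^2.
AVC is minimized where dAVC/dq = -36 + 6q = 0, at q = 6; min AVC = 136 - 36·6 + 3·6^2 = €28.
Because €217 ≥ €28, revenue can cover variable cost; the firm operates.
P = MC gives -81 - 72q + 9q^2 = 0, with roots -1 and 9. Take the larger (rising MC): q* = 9.
Check: AVC at q = 9 is €55 ≤ P, so revenue covers variable cost.
Profit = P·q − TC = 217·9 − 899 = €1054.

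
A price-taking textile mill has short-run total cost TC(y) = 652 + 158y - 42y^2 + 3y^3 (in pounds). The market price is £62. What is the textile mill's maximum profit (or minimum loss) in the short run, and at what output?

AVC = 158 - 42y + 3y^2 has its minimum £11 at y = 7; price £62 clears that bar, so the firm operates.
MC = 158 - 84y + 9y^2. Setting P = MC and taking the root on the rising branch gives y* = 8.
TR = 62·8 = 496. TC = 652 + 112 = 764. Profit = 496 − 764 = -£268.
By producing, the firm covers all variable cost plus £384 of fixed cost; shutting down would lose the full £652.

Profit = -£268 at y = 8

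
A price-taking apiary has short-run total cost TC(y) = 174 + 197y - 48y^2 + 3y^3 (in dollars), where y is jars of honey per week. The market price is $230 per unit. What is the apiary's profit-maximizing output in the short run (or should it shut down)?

From TC, MC = TC'(y) = 197 - 96y + 9y^2 and AVC = VC/y = 197 - 48y + 3y^2.
The AVC parabola has its vertex at y = 48/6 = 8, where AVC = 197 - 48·8 + 3·8^2 = $5.
P = $230 exceeds min AVC = $5, so the firm stays open.
P = MC gives -33 - 96y + 9y^2 = 0, with roots -1/3 and 11. Take the larger (rising MC): y* = 11.
Check: AVC at y = 11 is $32 ≤ P, so revenue covers variable cost.
Profit = P·y − TC = 230·11 − 526 = $2004.

Produce at y = 11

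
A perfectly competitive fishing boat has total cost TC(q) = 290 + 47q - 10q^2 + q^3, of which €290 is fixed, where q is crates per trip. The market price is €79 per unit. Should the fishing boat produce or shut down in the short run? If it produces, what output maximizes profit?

Variable cost is VC = 47q - 10q^2 + q^3, so AVC = VC/q = 47 - 10q + q^2 and MC = dTC/dq = 47 - 20q + 3q^2.
AVC hits its minimum where MC = AVC, at q = 5, giving min AVC = 47 - 10·5 + 5^2 = €22.
P = €79 exceeds min AVC = €22, so the firm stays open.
Solving P = MC: -32 - 20q + 3q^2 = 0 ⇒ q = -4/3 or 8. On the upward-sloping branch, q* = 8.
Check: AVC at q = 8 is €31 ≤ P, so revenue covers variable cost.
Profit = P·q − TC = 79·8 − 538 = €94.

Produce at q = 8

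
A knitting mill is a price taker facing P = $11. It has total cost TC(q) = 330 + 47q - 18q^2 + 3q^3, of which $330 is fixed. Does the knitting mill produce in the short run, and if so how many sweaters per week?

Shut down

Variable cost is VC = 47q - 18q^2 + 3q^3, so AVC = VC/q = 47 - 18q + 3q^2 and MC = dTC/dq = 47 - 36q + 9q^2.
The AVC parabola has its vertex at q = 18/6 = 3, where AVC = 47 - 18·3 + 3·3^2 = $20.
With P < min AVC ($11 < $20), every unit sold adds to the loss.
Best response: produce nothing and absorb the $330 fixed cost.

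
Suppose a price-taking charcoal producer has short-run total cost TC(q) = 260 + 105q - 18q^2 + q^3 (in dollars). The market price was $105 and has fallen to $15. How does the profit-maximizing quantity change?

Output falls from 12 to 0 (the firm shuts down)

MC = 105 - 36q + 3q^2; the shutdown threshold is min AVC = $24 (at q = 9).
At P = $105 ≥ min AVC, set P = MC on the rising branch: q = 12.
At P = $15 < min AVC = $24, price no longer covers variable cost at any output, so the firm shuts down: q = 0.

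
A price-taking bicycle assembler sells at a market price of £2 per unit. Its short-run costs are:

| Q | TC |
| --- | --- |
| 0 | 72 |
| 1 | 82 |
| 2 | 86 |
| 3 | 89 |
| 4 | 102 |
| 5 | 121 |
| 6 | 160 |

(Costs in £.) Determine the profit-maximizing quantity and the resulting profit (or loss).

Profit at each row (π = 2Q − TC): Q=0: -72; Q=1: -80; Q=2: -82; Q=3: -83; Q=4: -94; Q=5: -111; Q=6: -148.
Profit is highest at Q = 0. Equivalently, the lowest AVC in the table is 17/3 ≈ £5.67 at Q = 3, and P = £2 falls below it — price never covers variable cost, so the firm shuts down and loses only its fixed cost.

Q = 0 (shut down); profit = -£72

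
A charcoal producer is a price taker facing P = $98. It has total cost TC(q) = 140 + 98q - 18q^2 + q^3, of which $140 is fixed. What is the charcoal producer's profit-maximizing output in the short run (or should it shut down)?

Produce at q = 12

Variable cost is VC = 98q - 18q^2 + q^3, so AVC = VC/q = 98 - 18q + q^2 and MC = dTC/dq = 98 - 36q + 3q^2.
The AVC parabola has its vertex at q = 18/2 = 9, where AVC = 98 - 18·9 + 9^2 = $17.
Since P = $98 ≥ min AVC = $17, price covers variable cost and the firm should produce.
Solving P = MC: -36q + 3q^2 = 0 ⇒ q = 0 or 12. On the upward-sloping branch, q* = 12.
Check: AVC at q = 12 is $26 ≤ P, so revenue covers variable cost.
Profit = P·q − TC = 98·12 − 452 = $724.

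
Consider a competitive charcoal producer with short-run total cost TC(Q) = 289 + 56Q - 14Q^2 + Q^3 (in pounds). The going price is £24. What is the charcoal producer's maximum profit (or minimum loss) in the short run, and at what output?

Profit = -£161 at Q = 8

AVC = 56 - 14Q + Q^2 has its minimum £7 at Q = 7; price £24 clears that bar, so the firm operates.
MC = 56 - 28Q + 3Q^2. Setting P = MC and taking the root on the rising branch gives Q* = 8.
TR = 24·8 = 192. TC = 289 + 64 = 353. Profit = 192 − 353 = -£161.
Shutting down would mean losing the fixed cost of £289, so operating at a loss of £161 is better by £128.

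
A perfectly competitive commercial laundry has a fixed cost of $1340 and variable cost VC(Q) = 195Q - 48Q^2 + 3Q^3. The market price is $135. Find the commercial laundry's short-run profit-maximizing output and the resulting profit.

AVC = 195 - 48Q + 3Q^2 has its minimum $3 at Q = 8; price $135 clears that bar, so the firm operates.
MC = 195 - 96Q + 9Q^2. Setting P = MC and taking the root on the rising branch gives Q* = 10.
TR = 135·10 = 1350. TC = 1340 + 150 = 1490. Profit = 1350 − 1490 = -$140.
By producing, the firm covers all variable cost plus $1200 of fixed cost; shutting down would lose the full $1340.

Profit = -$140 at Q = 10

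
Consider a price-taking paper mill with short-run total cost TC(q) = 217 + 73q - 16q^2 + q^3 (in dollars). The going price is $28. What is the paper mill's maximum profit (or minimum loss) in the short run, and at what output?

AVC = 73 - 16q + q^2 has its minimum $9 at q = 8; price $28 clears that bar, so the firm operates.
MC = 73 - 32q + 3q^2. Setting P = MC and taking the root on the rising branch gives q* = 9.
TR = 28·9 = 252. TC = 217 + 90 = 307. Profit = 252 − 307 = -$55.
That loss of $55 beats the $217 the firm would lose by shutting down; producing recovers $162 of fixed cost.

Profit = -$55 at q = 9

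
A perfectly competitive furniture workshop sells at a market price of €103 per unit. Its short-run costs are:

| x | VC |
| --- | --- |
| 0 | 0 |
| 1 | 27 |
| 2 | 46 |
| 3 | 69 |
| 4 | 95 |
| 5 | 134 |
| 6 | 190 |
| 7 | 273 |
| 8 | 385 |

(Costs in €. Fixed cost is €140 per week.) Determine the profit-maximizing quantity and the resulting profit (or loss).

x = 7; profit = €308

Profit at each row (π = 103x − TC): x=0: -140; x=1: -64; x=2: 20; x=3: 100; x=4: 177; x=5: 241; x=6: 288; x=7: 308; x=8: 299.
Profit is maximized at x = 7. AVC there is 273/7 = €39 ≤ P, so producing beats shutting down (which would give -€140).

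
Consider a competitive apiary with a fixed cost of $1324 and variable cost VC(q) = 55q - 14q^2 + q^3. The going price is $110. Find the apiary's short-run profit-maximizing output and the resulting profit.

AVC = 55 - 14q + q^2; min AVC = $6 at q = 7. Since P = $110 ≥ min AVC, the firm produces.
MC = 55 - 28q + 3q^2. Setting P = MC and taking the root on the rising branch gives q* = 11.
TR = 110·11 = 1210. TC = 1324 + 242 = 1566. Profit = 1210 − 1566 = -$356.
Shutting down would mean losing the fixed cost of $1324, so operating at a loss of $356 is better by $968.

Profit = -$356 at q = 11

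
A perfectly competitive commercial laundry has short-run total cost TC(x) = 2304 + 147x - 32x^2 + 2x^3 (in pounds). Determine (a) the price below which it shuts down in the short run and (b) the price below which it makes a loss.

Shutdown price = min AVC. AVC = 147 - 32x + 2x^2, with vertex at x = 8 and minimum £19.
ATC = 2304/x + 147 - 32x + 2x^2. Setting dATC/dx = −2304/x^2 − 32 + 4x = 0 gives x = 12 (since 4·12^3 − 32·12^2 = 2304).
min ATC = 2304/12 + 147 − 32·12 + 2·12^2 = £243. That is the break-even price.
For £19 ≤ P < £243 the firm produces at a loss; below £19 it shuts down.

Shutdown price = £19; break-even price = £243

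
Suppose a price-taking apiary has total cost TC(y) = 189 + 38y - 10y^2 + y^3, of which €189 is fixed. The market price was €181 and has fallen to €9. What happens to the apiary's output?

Output falls from 11 to 0 (the firm shuts down)

AVC = 38 - 10y + y^2, minimized at y = 5 where min AVC = €13. MC = 38 - 20y + 3y^2.
With P = €181 above the shutdown price, P = MC gives y = 11.
At P = €9 < min AVC = €13, price no longer covers variable cost at any output, so the firm shuts down: y = 0.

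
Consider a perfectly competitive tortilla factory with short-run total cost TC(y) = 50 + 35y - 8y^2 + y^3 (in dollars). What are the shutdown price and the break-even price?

Shutdown price = $19; break-even price = $30

AVC = 35 - 8y + y^2; minimized at y = 4, giving min AVC = $19. That is the shutdown price.
ATC = 50/y + 35 - 8y + y^2. Setting dATC/dy = −50/y^2 − 8 + 2y = 0 gives y = 5 (since 2·5^3 − 8·5^2 = 50).
min ATC = 50/5 + 35 − 8·5 + 5^2 = $30. That is the break-even price.
For $19 ≤ P < $30 the firm produces at a loss; below $19 it shuts down.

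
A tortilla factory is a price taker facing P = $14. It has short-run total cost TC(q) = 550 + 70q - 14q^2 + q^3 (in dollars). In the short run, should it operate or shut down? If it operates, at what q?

Shut down

Strip out fixed cost: VC = 70q - 14q^2 + q^3. Then AVC = 70 - 14q + q^2 and MC = 70 - 28q + 3q^2.
AVC is minimized where dAVC/dq = -14 + 2q = 0, at q = 7; min AVC = 70 - 14·7 + 7^2 = $21.
Since P = $14 < min AVC = $21, price fails to cover variable cost at any output.
Best response: produce nothing and absorb the $550 fixed cost.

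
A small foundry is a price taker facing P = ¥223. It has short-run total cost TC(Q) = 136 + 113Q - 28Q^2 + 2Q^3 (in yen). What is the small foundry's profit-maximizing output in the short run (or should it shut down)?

Produce at Q = 11

Strip out fixed cost: VC = 113Q - 28Q^2 + 2Q^3. Then AVC = 113 - 28Q + 2Q^2 and MC = 113 - 56Q + 6Q^2.
AVC is minimized where dAVC/dQ = -28 + 4Q = 0, at Q = 7; min AVC = 113 - 28·7 + 2·7^2 = ¥15.
P = ¥223 exceeds min AVC = ¥15, so the firm stays open.
Set P = MC: 223 = 113 - 56Q + 6Q^2 → -110 - 56Q + 6Q^2 = 0. The roots are Q = -5/3 and Q = 11; the profit-maximizing output is on the rising part of MC, so Q* = 11.
Check: AVC at Q = 11 is ¥47 ≤ P, so revenue covers variable cost.
Profit = P·Q − TC = 223·11 − 653 = ¥1800.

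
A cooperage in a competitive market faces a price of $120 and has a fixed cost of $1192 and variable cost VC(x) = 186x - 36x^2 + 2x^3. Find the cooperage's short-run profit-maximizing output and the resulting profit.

AVC = 186 - 36x + 2x^2 has its minimum $24 at x = 9; price $120 clears that bar, so the firm operates.
MC = 186 - 72x + 6x^2. Setting P = MC and taking the root on the rising branch gives x* = 11.
TR = 120·11 = 1320. TC = 1192 + 352 = 1544. Profit = 1320 − 1544 = -$224.
By producing, the firm covers all variable cost plus $968 of fixed cost; shutting down would lose the full $1192.

Profit = -$224 at x = 11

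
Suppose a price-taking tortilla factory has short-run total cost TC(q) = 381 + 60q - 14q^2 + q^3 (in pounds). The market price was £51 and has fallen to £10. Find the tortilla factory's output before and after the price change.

Output falls from 9 to 0 (the firm shuts down)

AVC = 60 - 14q + q^2, minimized at q = 7 where min AVC = £11. MC = 60 - 28q + 3q^2.
At P = £51 ≥ min AVC, set P = MC on the rising branch: q = 9.
At P = £10 < min AVC = £11, price no longer covers variable cost at any output, so the firm shuts down: q = 0.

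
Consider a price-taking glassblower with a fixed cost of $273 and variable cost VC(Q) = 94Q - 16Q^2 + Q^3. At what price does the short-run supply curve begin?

$30 per unit

Short-run supply begins at min AVC. From VC = 94Q - 16Q^2 + Q^3, AVC = 94 - 16Q + Q^2.
At the minimum of AVC, MC = AVC. MC = 94 - 32Q + 3Q^2; setting MC = AVC gives 2Q^2 - 16Q = 0, so Q = 8. min AVC = 30.
So the shutdown price is $30.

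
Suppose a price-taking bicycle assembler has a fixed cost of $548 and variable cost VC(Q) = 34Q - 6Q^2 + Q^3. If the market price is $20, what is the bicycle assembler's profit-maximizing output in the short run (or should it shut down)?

Variable cost is VC = 34Q - 6Q^2 + Q^3, so AVC = VC/Q = 34 - 6Q + Q^2 and MC = dTC/dQ = 34 - 12Q + 3Q^2.
AVC is minimized where dAVC/dQ = -6 + 2Q = 0, at Q = 3; min AVC = 34 - 6·3 + 3^2 = $25.
Since P = $20 < min AVC = $25, price fails to cover variable cost at any output.
Best response: produce nothing and absorb the $548 fixed cost.

Shut down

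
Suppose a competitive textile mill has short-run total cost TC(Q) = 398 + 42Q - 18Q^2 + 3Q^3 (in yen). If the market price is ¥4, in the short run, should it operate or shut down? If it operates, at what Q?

Shut down

From TC, MC = TC'(Q) = 42 - 36Q + 9Q^2 and AVC = VC/Q = 42 - 18Q + 3Q^2.
AVC is minimized where dAVC/dQ = -18 + 6Q = 0, at Q = 3; min AVC = 42 - 18·3 + 3·3^2 = ¥15.
With P < min AVC (¥4 < ¥15), every unit sold adds to the loss.
The firm minimizes its loss by shutting down and losing only its fixed cost of ¥398.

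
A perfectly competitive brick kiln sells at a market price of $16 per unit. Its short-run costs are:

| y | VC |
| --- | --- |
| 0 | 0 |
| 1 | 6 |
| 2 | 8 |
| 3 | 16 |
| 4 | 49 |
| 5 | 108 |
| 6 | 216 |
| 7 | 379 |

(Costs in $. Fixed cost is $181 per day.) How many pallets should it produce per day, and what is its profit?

y = 3; profit = -$149

Compute π = P·y − TC at each output: y=0: -181; y=1: -171; y=2: -157; y=3: -149; y=4: -166; y=5: -209; y=6: -301; y=7: -448.
Profit is maximized at y = 3. AVC there is 16/3 = $5.33 ≤ P, so producing beats shutting down (which would give -$181).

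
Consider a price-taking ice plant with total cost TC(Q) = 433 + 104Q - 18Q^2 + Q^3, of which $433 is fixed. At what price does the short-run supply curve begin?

$23 per unit

Short-run supply begins at min AVC. From VC = 104Q - 18Q^2 + Q^3, AVC = 104 - 18Q + Q^2.
dAVC/dQ = -18 + 2Q = 0 gives Q = 9. min AVC = 104 - 18·9 + 9^2 = 23.
So the shutdown price is $23.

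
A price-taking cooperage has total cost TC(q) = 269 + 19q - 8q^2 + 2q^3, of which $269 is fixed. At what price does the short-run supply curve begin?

The shutdown price is the minimum of AVC. VC = 19q - 8q^2 + 2q^3, so AVC = 19 - 8q + 2q^2.
At the minimum of AVC, MC = AVC. MC = 19 - 16q + 6q^2; setting MC = AVC gives 4q^2 - 8q = 0, so q = 2. min AVC = 11.
The firm shuts down for any P below $11.

$11 per unit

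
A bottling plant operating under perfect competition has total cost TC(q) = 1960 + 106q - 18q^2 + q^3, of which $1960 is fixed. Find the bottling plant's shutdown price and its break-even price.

Shutdown price = $25; break-even price = $190

Shutdown price = min AVC. AVC = 106 - 18q + q^2, with vertex at q = 9 and minimum $25.
ATC = 1960/q + 106 - 18q + q^2. Setting dATC/dq = −1960/q^2 − 18 + 2q = 0 gives q = 14 (since 2·14^3 − 18·14^2 = 1960).
min ATC = 1960/14 + 106 − 18·14 + 14^2 = $190. That is the break-even price.
For $25 ≤ P < $190 the firm produces at a loss; below $25 it shuts down.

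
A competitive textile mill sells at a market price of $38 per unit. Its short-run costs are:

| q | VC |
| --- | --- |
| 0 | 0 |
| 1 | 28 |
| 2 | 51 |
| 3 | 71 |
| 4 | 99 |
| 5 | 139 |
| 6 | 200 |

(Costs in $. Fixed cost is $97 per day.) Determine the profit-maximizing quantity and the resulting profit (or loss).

q = 4; profit = -$44

Tabulate TR − TC: q=0: -97; q=1: -87; q=2: -72; q=3: -54; q=4: -44; q=5: -46; q=6: -69.
Profit is maximized at q = 4. AVC there is 99/4 = $24.75 ≤ P, so producing beats shutting down (which would give -$97).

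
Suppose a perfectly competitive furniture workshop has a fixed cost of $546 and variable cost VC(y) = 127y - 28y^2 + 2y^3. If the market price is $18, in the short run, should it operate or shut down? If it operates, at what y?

Shut down

Variable cost is VC = 127y - 28y^2 + 2y^3, so AVC = VC/y = 127 - 28y + 2y^2 and MC = dTC/dy = 127 - 56y + 6y^2.
AVC is minimized where dAVC/dy = -28 + 4y = 0, at y = 7; min AVC = 127 - 28·7 + 2·7^2 = $29.
With P < min AVC ($18 < $29), every unit sold adds to the loss.
Best response: produce nothing and absorb the $546 fixed cost.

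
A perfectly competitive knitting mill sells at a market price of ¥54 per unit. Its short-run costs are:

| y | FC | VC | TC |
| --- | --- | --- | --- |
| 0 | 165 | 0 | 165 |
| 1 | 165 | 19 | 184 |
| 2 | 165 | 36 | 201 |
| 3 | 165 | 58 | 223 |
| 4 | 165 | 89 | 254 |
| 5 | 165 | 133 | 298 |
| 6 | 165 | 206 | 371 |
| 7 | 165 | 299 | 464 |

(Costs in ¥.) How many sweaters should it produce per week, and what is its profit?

Compute π = P·y − TC at each output: y=0: -165; y=1: -130; y=2: -93; y=3: -61; y=4: -38; y=5: -28; y=6: -47; y=7: -86.
Profit is maximized at y = 5. AVC there is 133/5 = ¥26.60 ≤ P, so producing beats shutting down (which would give -¥165).

y = 5; profit = -¥28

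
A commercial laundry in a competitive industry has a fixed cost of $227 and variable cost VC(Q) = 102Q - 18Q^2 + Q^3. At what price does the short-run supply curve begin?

Short-run supply begins at min AVC. From VC = 102Q - 18Q^2 + Q^3, AVC = 102 - 18Q + Q^2.
dAVC/dQ = -18 + 2Q = 0 gives Q = 9. min AVC = 102 - 18·9 + 9^2 = 21.
For P < $21 the firm produces nothing.

$21 per unit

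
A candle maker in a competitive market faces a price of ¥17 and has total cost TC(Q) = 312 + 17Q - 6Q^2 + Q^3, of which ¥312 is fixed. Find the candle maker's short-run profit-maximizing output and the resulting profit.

Profit = -¥280 at Q = 4

AVC = 17 - 6Q + Q^2 has its minimum ¥8 at Q = 3; price ¥17 clears that bar, so the firm operates.
MC = 17 - 12Q + 3Q^2. Setting P = MC and taking the root on the rising branch gives Q* = 4.
TR = 17·4 = 68. TC = 312 + 36 = 348. Profit = 68 − 348 = -¥280.
By producing, the firm covers all variable cost plus ¥32 of fixed cost; shutting down would lose the full ¥312.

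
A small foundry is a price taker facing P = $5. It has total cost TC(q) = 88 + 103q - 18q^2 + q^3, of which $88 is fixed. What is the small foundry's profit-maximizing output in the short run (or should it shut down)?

Shut down

From TC, MC = TC'(q) = 103 - 36q + 3q^2 and AVC = VC/q = 103 - 18q + q^2.
The AVC parabola has its vertex at q = 18/2 = 9, where AVC = 103 - 18·9 + 9^2 = $22.
P = $5 lies below min AVC = $22; no output level covers variable cost.
The firm minimizes its loss by shutting down and losing only its fixed cost of $88.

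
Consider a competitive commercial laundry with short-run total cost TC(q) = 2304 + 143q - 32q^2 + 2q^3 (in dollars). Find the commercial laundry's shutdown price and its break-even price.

Shutdown price = $15; break-even price = $239

Shutdown price = min AVC. AVC = 143 - 32q + 2q^2, with vertex at q = 8 and minimum $15.
ATC = 2304/q + 143 - 32q + 2q^2. Setting dATC/dq = −2304/q^2 − 32 + 4q = 0 gives q = 12 (since 4·12^3 − 32·12^2 = 2304).
min ATC = 2304/12 + 143 − 32·12 + 2·12^2 = $239. That is the break-even price.
For $15 ≤ P < $239 the firm produces at a loss; below $15 it shuts down.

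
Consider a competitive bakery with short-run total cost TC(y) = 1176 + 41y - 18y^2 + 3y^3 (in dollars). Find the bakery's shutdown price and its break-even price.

AVC = 41 - 18y + 3y^2; minimized at y = 3, giving min AVC = $14. That is the shutdown price.
ATC = 1176/y + 41 - 18y + 3y^2. Setting dATC/dy = −1176/y^2 − 18 + 6y = 0 gives y = 7 (since 6·7^3 − 18·7^2 = 1176).
min ATC = 1176/7 + 41 − 18·7 + 3·7^2 = $230. That is the break-even price.
For $14 ≤ P < $230 the firm produces at a loss; below $14 it shuts down.

Shutdown price = $14; break-even price = $230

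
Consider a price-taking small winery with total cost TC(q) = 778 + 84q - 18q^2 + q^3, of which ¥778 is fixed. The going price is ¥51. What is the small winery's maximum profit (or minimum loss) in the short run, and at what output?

AVC = 84 - 18q + q^2 has its minimum ¥3 at q = 9; price ¥51 clears that bar, so the firm operates.
MC = 84 - 36q + 3q^2. Setting P = MC and taking the root on the rising branch gives q* = 11.
TR = 51·11 = 561. TC = 778 + 77 = 855. Profit = 561 − 855 = -¥294.
By producing, the firm covers all variable cost plus ¥484 of fixed cost; shutting down would lose the full ¥778.

Profit = -¥294 at q = 11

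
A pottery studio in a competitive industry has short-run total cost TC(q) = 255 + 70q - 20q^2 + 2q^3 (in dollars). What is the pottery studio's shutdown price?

$20 per unit

The firm shuts down when price falls below the minimum of average variable cost. AVC = VC/q = 70 - 20q + 2q^2.
dAVC/dq = -20 + 4q = 0 gives q = 5. min AVC = 70 - 20·5 + 2·5^2 = 20.
For P < $20 the firm produces nothing.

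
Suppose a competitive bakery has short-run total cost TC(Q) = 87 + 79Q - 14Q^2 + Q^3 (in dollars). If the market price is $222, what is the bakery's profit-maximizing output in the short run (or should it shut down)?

Strip out fixed cost: VC = 79Q - 14Q^2 + Q^3. Then AVC = 79 - 14Q + Q^2 and MC = 79 - 28Q + 3Q^2.
AVC is minimized where dAVC/dQ = -14 + 2Q = 0, at Q = 7; min AVC = 79 - 14·7 + 7^2 = $30.
Because $222 ≥ $30, revenue can cover variable cost; the firm operates.
Set P = MC: 222 = 79 - 28Q + 3Q^2 → -143 - 28Q + 3Q^2 = 0. The roots are Q = -11/3 and Q = 13; the profit-maximizing output is on the rising part of MC, so Q* = 13.
Check: AVC at Q = 13 is $66 ≤ P, so revenue covers variable cost.
Profit = P·Q − TC = 222·13 − 945 = $1941.

Produce at Q = 13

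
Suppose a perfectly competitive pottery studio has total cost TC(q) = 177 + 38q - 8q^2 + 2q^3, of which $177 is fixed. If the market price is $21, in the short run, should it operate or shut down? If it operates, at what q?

Shut down

Strip out fixed cost: VC = 38q - 8q^2 + 2q^3. Then AVC = 38 - 8q + 2q^2 and MC = 38 - 16q + 6q^2.
AVC hits its minimum where MC = AVC, at q = 2, giving min AVC = 38 - 8·2 + 2·2^2 = $30.
Since P = $21 < min AVC = $30, price fails to cover variable cost at any output.
The firm minimizes its loss by shutting down and losing only its fixed cost of $177.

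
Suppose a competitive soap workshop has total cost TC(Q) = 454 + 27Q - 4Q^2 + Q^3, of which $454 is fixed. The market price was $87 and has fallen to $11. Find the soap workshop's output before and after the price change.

AVC = 27 - 4Q + Q^2, minimized at Q = 2 where min AVC = $23. MC = 27 - 8Q + 3Q^2.
At P = $87 ≥ min AVC, set P = MC on the rising branch: Q = 6.
At P = $11 < min AVC = $23, price no longer covers variable cost at any output, so the firm shuts down: Q = 0.

Output falls from 6 to 0 (the firm shuts down)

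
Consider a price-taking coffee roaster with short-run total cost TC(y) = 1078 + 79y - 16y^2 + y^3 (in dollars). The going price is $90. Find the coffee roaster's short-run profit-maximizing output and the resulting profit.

AVC = 79 - 16y + y^2; min AVC = $15 at y = 8. Since P = $90 ≥ min AVC, the firm produces.
With MC = 79 - 32y + 3y^2, P = MC on the upward-sloping part at y* = 11.
TR = 90·11 = 990. TC = 1078 + 264 = 1342. Profit = 990 − 1342 = -$352.
That loss of $352 beats the $1078 the firm would lose by shutting down; producing recovers $726 of fixed cost.

Profit = -$352 at y = 11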